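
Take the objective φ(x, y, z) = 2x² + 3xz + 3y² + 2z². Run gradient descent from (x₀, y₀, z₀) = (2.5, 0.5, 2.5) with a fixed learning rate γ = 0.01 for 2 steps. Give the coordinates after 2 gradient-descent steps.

(2.16225, 0.4418, 2.16225)

∇φ = (4x + 3z, 6y, 3x + 4z)
(x₁, y₁, z₁) = (2.5, 0.5, 2.5) − 0.01·(17.5, 3, 17.5) = (2.325, 0.47, 2.325)
(x₂, y₂, z₂) = (2.325, 0.47, 2.325) − 0.01·(16.275, 2.82, 16.275) = (2.16225, 0.4418, 2.16225)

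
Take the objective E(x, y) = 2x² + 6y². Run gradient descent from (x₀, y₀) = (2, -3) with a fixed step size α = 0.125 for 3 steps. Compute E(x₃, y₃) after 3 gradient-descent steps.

∇E = (4x, 12y)
(x₁, y₁) = (2, -3) − 0.125·(8, -36) = (1, 1.5)
(x₂, y₂) = (1, 1.5) − 0.125·(4, 18) = (0.5, -0.75)
(x₃, y₃) = (0.5, -0.75) − 0.125·(2, -9) = (0.25, 0.375)
E(0.25, 0.375) = 0.96875

0.96875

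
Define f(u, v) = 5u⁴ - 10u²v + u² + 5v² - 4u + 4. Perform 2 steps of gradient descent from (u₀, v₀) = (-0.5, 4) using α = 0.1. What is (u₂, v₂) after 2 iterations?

(100.99375, 14.0625)

∇f = (20u³ - 20uv + 2u - 4, -10u² + 10v)
(u₁, v₁) = (-0.5, 4) − 0.1·(32.5, 37.5) = (-3.75, 0.25)
(u₂, v₂) = (-3.75, 0.25) − 0.1·(-1047.4375, -138.125) = (100.99375, 14.0625)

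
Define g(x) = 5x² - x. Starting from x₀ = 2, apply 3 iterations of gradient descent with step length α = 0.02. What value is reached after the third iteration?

1.0728

g′(x) = 10x - 1
x₁ = 2 − 0.02·19 = 1.62
x₂ = 1.62 − 0.02·15.2 = 1.316
x₃ = 1.316 − 0.02·12.16 = 1.0728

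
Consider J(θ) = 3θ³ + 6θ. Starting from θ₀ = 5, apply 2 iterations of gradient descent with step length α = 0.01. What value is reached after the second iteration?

1.978751

J′(θ) = 9θ² + 6
θ₁ = 5 − 0.01·231 = 2.69
θ₂ = 2.69 − 0.01·71.1249 = 1.978751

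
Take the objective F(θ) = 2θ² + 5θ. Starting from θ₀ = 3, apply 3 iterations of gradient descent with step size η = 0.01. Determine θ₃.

2.510128

F′(θ) = 4θ + 5
Step 1: F′(3) = 17; θ₁ = 3 − 0.01·17 = 2.83
Step 2: F′(2.83) = 16.32; θ₂ = 2.83 − 0.01·16.32 = 2.6668
Step 3: F′(2.6668) = 15.6672; θ₃ = 2.6668 − 0.01·15.6672 = 2.510128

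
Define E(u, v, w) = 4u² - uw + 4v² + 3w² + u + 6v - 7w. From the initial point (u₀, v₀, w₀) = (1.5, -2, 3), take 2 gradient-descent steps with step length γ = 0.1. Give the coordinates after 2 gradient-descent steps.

(0.205, -0.8, 1.57)

∇E = (8u - w + 1, 8v + 6, -u + 6w - 7)
Step 1: at (1.5, -2, 3), ∇E = (10, -10, 9.5) → (1.5, -2, 3) − 0.1·(10, -10, 9.5) = (0.5, -1, 2.05)
Step 2: at (0.5, -1, 2.05), ∇E = (2.95, -2, 4.8) → (0.5, -1, 2.05) − 0.1·(2.95, -2, 4.8) = (0.205, -0.8, 1.57)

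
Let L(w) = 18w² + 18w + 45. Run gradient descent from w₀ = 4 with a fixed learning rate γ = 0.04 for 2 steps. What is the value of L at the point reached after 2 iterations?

L′(w) = 36w + 18
Step 1: L′(4) = 162; w₁ = 4 − 0.04·162 = -2.48
Step 2: L′(-2.48) = -71.28; w₂ = -2.48 − 0.04·(-71.28) = 0.3712
L(0.3712) = 54.16180992

54.16180992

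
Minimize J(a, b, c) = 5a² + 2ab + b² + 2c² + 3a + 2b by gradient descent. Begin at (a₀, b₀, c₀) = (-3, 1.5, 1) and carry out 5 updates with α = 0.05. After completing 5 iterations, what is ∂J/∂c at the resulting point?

1.31072

∇J = (10a + 2b + 3, 2a + 2b + 2, 4c)
(a₁, b₁, c₁) = (-3, 1.5, 1) − 0.05·(-24, -1, 4) = (-1.8, 1.55, 0.8)
(a₂, b₂, c₂) = (-1.8, 1.55, 0.8) − 0.05·(-11.9, 1.5, 3.2) = (-1.205, 1.475, 0.64)
(a₃, b₃, c₃) = (-1.205, 1.475, 0.64) − 0.05·(-6.1, 2.54, 2.56) = (-0.9, 1.348, 0.512)
(a₄, b₄, c₄) = (-0.9, 1.348, 0.512) − 0.05·(-3.304, 2.896, 2.048) = (-0.7348, 1.2032, 0.4096)
(a₅, b₅, c₅) = (-0.7348, 1.2032, 0.4096) − 0.05·(-1.9416, 2.9368, 1.6384) = (-0.63772, 1.05636, 0.32768)
∂J/∂c at (-0.63772, 1.05636, 0.32768) = 1.31072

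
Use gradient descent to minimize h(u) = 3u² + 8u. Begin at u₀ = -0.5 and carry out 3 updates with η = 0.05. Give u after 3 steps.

h′(u) = 6u + 8
u₁ = -0.5 − 0.05·5 = -0.75
u₂ = -0.75 − 0.05·3.5 = -0.925
u₃ = -0.925 − 0.05·2.45 = -1.0475

-1.0475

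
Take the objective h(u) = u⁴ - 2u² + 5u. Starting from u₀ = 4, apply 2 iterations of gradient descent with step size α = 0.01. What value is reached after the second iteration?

h′(u) = 4u³ - 4u + 5
Step 1: h′(4) = 245; u₁ = 4 − 0.01·245 = 1.55
Step 2: h′(1.55) = 13.6955; u₂ = 1.55 − 0.01·13.6955 = 1.413045

1.413045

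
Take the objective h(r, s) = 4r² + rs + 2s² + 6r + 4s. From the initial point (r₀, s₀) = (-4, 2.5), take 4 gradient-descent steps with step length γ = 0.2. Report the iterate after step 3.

∇h = (8r + s + 6, r + 4s + 4)
Step 1: at (-4, 2.5), ∇h = (-23.5, 10) → (-4, 2.5) − 0.2·(-23.5, 10) = (0.7, 0.5)
Step 2: at (0.7, 0.5), ∇h = (12.1, 6.7) → (0.7, 0.5) − 0.2·(12.1, 6.7) = (-1.72, -0.84)
Step 3: at (-1.72, -0.84), ∇h = (-8.6, -1.08) → (-1.72, -0.84) − 0.2·(-8.6, -1.08) = (0, -0.624)

(0, -0.624)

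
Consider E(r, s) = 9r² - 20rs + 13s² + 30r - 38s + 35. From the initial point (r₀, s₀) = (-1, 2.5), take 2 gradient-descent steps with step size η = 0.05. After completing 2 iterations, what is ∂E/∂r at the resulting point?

∇E = (18r - 20s + 30, -20r + 26s - 38)
(r₁, s₁) = (-1, 2.5) − 0.05·(-38, 47) = (0.9, 0.15)
(r₂, s₂) = (0.9, 0.15) − 0.05·(43.2, -52.1) = (-1.26, 2.755)
∂E/∂r at (-1.26, 2.755) = -47.78

-47.78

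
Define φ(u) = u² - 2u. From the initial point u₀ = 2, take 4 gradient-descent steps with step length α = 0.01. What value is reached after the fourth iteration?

1.92236816

φ′(u) = 2u - 2
u₁ = 2 − 0.01·2 = 1.98
u₂ = 1.98 − 0.01·1.96 = 1.9604
u₃ = 1.9604 − 0.01·1.9208 = 1.941192
u₄ = 1.941192 − 0.01·1.882384 = 1.92236816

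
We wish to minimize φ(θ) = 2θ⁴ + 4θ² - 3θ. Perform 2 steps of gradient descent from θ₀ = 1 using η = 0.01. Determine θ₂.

0.77771976

φ′(θ) = 8θ³ + 8θ - 3
Step 1: φ′(1) = 13; θ₁ = 1 − 0.01·13 = 0.87
Step 2: φ′(0.87) = 9.228024; θ₂ = 0.87 − 0.01·9.228024 = 0.77771976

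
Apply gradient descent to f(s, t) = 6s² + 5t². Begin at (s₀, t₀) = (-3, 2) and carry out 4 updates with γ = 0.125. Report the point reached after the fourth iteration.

∇f = (12s, 10t)
Step 1: at (-3, 2), ∇f = (-36, 20) → (-3, 2) − 0.125·(-36, 20) = (1.5, -0.5)
Step 2: at (1.5, -0.5), ∇f = (18, -5) → (1.5, -0.5) − 0.125·(18, -5) = (-0.75, 0.125)
Step 3: at (-0.75, 0.125), ∇f = (-9, 1.25) → (-0.75, 0.125) − 0.125·(-9, 1.25) = (0.375, -0.03125)
Step 4: at (0.375, -0.03125), ∇f = (4.5, -0.3125) → (0.375, -0.03125) − 0.125·(4.5, -0.3125) = (-0.1875, 0.0078125)

(-0.1875, 0.0078125)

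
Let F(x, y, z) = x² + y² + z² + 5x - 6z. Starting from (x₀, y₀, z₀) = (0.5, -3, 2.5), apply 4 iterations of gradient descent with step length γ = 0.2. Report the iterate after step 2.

(-1.42, -1.08, 2.82)

∇F = (2x + 5, 2y, 2z - 6)
(x₁, y₁, z₁) = (0.5, -3, 2.5) − 0.2·(6, -6, -1) = (-0.7, -1.8, 2.7)
(x₂, y₂, z₂) = (-0.7, -1.8, 2.7) − 0.2·(3.6, -3.6, -0.6) = (-1.42, -1.08, 2.82)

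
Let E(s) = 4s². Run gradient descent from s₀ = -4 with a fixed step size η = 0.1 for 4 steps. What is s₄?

-0.0064

E′(s) = 8s
Step 1: E′(-4) = -32; s₁ = -4 − 0.1·(-32) = -0.8
Step 2: E′(-0.8) = -6.4; s₂ = -0.8 − 0.1·(-6.4) = -0.16
Step 3: E′(-0.16) = -1.28; s₃ = -0.16 − 0.1·(-1.28) = -0.032
Step 4: E′(-0.032) = -0.256; s₄ = -0.032 − 0.1·(-0.256) = -0.0064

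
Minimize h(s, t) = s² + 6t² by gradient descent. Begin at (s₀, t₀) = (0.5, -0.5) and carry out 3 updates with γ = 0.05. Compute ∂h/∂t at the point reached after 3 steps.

∇h = (2s, 12t)
(s₁, t₁) = (0.5, -0.5) − 0.05·(1, -6) = (0.45, -0.2)
(s₂, t₂) = (0.45, -0.2) − 0.05·(0.9, -2.4) = (0.405, -0.08)
(s₃, t₃) = (0.405, -0.08) − 0.05·(0.81, -0.96) = (0.3645, -0.032)
∂h/∂t at (0.3645, -0.032) = -0.384

-0.384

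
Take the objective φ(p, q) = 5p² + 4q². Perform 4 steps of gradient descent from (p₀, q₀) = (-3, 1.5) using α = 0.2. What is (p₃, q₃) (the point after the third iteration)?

∇φ = (10p, 8q)
(p₁, q₁) = (-3, 1.5) − 0.2·(-30, 12) = (3, -0.9)
(p₂, q₂) = (3, -0.9) − 0.2·(30, -7.2) = (-3, 0.54)
(p₃, q₃) = (-3, 0.54) − 0.2·(-30, 4.32) = (3, -0.324)

(3, -0.324)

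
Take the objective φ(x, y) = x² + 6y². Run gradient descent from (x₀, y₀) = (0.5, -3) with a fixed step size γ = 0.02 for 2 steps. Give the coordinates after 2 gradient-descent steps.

∇φ = (2x, 12y)
Step 1: at (0.5, -3), ∇φ = (1, -36) → (0.5, -3) − 0.02·(1, -36) = (0.48, -2.28)
Step 2: at (0.48, -2.28), ∇φ = (0.96, -27.36) → (0.48, -2.28) − 0.02·(0.96, -27.36) = (0.4608, -1.7328)

(0.4608, -1.7328)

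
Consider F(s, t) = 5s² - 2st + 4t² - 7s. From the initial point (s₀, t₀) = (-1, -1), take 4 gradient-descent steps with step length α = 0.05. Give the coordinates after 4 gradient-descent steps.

(0.51635, -0.1126)

∇F = (10s - 2t - 7, -2s + 8t)
Step 1: at (-1, -1), ∇F = (-15, -6) → (-1, -1) − 0.05·(-15, -6) = (-0.25, -0.7)
Step 2: at (-0.25, -0.7), ∇F = (-8.1, -5.1) → (-0.25, -0.7) − 0.05·(-8.1, -5.1) = (0.155, -0.445)
Step 3: at (0.155, -0.445), ∇F = (-4.56, -3.87) → (0.155, -0.445) − 0.05·(-4.56, -3.87) = (0.383, -0.2515)
Step 4: at (0.383, -0.2515), ∇F = (-2.667, -2.778) → (0.383, -0.2515) − 0.05·(-2.667, -2.778) = (0.51635, -0.1126)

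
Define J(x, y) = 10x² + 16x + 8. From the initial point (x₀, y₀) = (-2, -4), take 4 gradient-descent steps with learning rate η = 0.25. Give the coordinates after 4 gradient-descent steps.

(-308, -4)

∇J = (20x + 16, 0)
Step 1: at (-2, -4), ∇J = (-24, 0) → (-2, -4) − 0.25·(-24, 0) = (4, -4)
Step 2: at (4, -4), ∇J = (96, 0) → (4, -4) − 0.25·(96, 0) = (-20, -4)
Step 3: at (-20, -4), ∇J = (-384, 0) → (-20, -4) − 0.25·(-384, 0) = (76, -4)
Step 4: at (76, -4), ∇J = (1536, 0) → (76, -4) − 0.25·(1536, 0) = (-308, -4)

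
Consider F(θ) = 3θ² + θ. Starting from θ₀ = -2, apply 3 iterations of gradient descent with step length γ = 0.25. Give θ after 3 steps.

0.0625

F′(θ) = 6θ + 1
Step 1: F′(-2) = -11; θ₁ = -2 − 0.25·(-11) = 0.75
Step 2: F′(0.75) = 5.5; θ₂ = 0.75 − 0.25·5.5 = -0.625
Step 3: F′(-0.625) = -2.75; θ₃ = -0.625 − 0.25·(-2.75) = 0.0625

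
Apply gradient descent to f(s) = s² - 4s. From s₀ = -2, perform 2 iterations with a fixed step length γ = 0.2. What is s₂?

f′(s) = 2s - 4
Step 1: f′(-2) = -8; s₁ = -2 − 0.2·(-8) = -0.4
Step 2: f′(-0.4) = -4.8; s₂ = -0.4 − 0.2·(-4.8) = 0.56

0.56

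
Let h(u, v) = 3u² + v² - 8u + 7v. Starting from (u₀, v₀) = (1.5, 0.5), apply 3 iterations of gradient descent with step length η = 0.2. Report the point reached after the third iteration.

∇h = (6u - 8, 2v + 7)
(u₁, v₁) = (1.5, 0.5) − 0.2·(1, 8) = (1.3, -1.1)
(u₂, v₂) = (1.3, -1.1) − 0.2·(-0.2, 4.8) = (1.34, -2.06)
(u₃, v₃) = (1.34, -2.06) − 0.2·(0.04, 2.88) = (1.332, -2.636)

(1.332, -2.636)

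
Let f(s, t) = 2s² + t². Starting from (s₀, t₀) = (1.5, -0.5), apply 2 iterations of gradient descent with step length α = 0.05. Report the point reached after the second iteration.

(0.96, -0.405)

∇f = (4s, 2t)
(s₁, t₁) = (1.5, -0.5) − 0.05·(6, -1) = (1.2, -0.45)
(s₂, t₂) = (1.2, -0.45) − 0.05·(4.8, -0.9) = (0.96, -0.405)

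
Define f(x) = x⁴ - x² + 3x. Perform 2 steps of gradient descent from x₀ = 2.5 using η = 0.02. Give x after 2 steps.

f′(x) = 4x³ - 2x + 3
Step 1: f′(2.5) = 60.5; x₁ = 2.5 − 0.02·60.5 = 1.29
Step 2: f′(1.29) = 9.006756; x₂ = 1.29 − 0.02·9.006756 = 1.10986488

1.10986488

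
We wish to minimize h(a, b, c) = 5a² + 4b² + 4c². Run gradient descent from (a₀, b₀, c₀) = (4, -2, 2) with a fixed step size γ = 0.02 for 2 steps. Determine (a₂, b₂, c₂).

(2.56, -1.4112, 1.4112)

∇h = (10a, 8b, 8c)
(a₁, b₁, c₁) = (4, -2, 2) − 0.02·(40, -16, 16) = (3.2, -1.68, 1.68)
(a₂, b₂, c₂) = (3.2, -1.68, 1.68) − 0.02·(32, -13.44, 13.44) = (2.56, -1.4112, 1.4112)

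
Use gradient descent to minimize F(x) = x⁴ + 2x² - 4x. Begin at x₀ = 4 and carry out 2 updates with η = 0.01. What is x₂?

1.21520128

F′(x) = 4x³ + 4x - 4
Step 1: F′(4) = 268; x₁ = 4 − 0.01·268 = 1.32
Step 2: F′(1.32) = 10.479872; x₂ = 1.32 − 0.01·10.479872 = 1.21520128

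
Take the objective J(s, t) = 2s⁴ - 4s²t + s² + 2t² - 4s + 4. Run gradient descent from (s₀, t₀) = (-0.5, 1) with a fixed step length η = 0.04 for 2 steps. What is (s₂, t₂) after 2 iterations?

(-0.32096384, 0.767424)

∇J = (8s³ - 8st + 2s - 4, -4s² + 4t)
Step 1: at (-0.5, 1), ∇J = (-2, 3) → (-0.5, 1) − 0.04·(-2, 3) = (-0.42, 0.88)
Step 2: at (-0.42, 0.88), ∇J = (-2.475904, 2.8144) → (-0.42, 0.88) − 0.04·(-2.475904, 2.8144) = (-0.32096384, 0.767424)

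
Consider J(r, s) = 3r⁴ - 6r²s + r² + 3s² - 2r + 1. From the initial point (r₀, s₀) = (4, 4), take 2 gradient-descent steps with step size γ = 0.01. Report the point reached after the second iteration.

∇J = (12r³ - 12rs + 2r - 2, -6r² + 6s)
Step 1: at (4, 4), ∇J = (582, -72) → (4, 4) − 0.01·(582, -72) = (-1.82, 4.72)
Step 2: at (-1.82, 4.72), ∇J = (25.101984, 8.4456) → (-1.82, 4.72) − 0.01·(25.101984, 8.4456) = (-2.07101984, 4.635544)

(-2.07101984, 4.635544)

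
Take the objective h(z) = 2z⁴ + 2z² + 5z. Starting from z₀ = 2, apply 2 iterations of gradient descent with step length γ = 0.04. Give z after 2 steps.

-0.70409216

h′(z) = 8z³ + 4z + 5
Step 1: h′(2) = 77; z₁ = 2 − 0.04·77 = -1.08
Step 2: h′(-1.08) = -9.397696; z₂ = -1.08 − 0.04·(-9.397696) = -0.70409216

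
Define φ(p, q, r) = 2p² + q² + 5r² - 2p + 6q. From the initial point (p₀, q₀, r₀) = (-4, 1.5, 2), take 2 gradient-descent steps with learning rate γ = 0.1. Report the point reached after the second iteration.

(-1.12, -0.12, 0)

∇φ = (4p - 2, 2q + 6, 10r)
Step 1: at (-4, 1.5, 2), ∇φ = (-18, 9, 20) → (-4, 1.5, 2) − 0.1·(-18, 9, 20) = (-2.2, 0.6, 0)
Step 2: at (-2.2, 0.6, 0), ∇φ = (-10.8, 7.2, 0) → (-2.2, 0.6, 0) − 0.1·(-10.8, 7.2, 0) = (-1.12, -0.12, 0)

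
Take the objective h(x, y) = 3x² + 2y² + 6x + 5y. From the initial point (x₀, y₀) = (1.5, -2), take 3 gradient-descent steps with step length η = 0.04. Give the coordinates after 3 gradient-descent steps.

∇h = (6x + 6, 4y + 5)
Step 1: at (1.5, -2), ∇h = (15, -3) → (1.5, -2) − 0.04·(15, -3) = (0.9, -1.88)
Step 2: at (0.9, -1.88), ∇h = (11.4, -2.52) → (0.9, -1.88) − 0.04·(11.4, -2.52) = (0.444, -1.7792)
Step 3: at (0.444, -1.7792), ∇h = (8.664, -2.1168) → (0.444, -1.7792) − 0.04·(8.664, -2.1168) = (0.09744, -1.694528)

(0.09744, -1.694528)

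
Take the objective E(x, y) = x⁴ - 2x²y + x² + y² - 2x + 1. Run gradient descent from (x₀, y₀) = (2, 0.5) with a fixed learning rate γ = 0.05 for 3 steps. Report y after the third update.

∇E = (4x³ - 4xy + 2x - 2, -2x² + 2y)
(x₁, y₁) = (2, 0.5) − 0.05·(30, -7) = (0.5, 0.85)
(x₂, y₂) = (0.5, 0.85) − 0.05·(-2.2, 1.2) = (0.61, 0.79)
(x₃, y₃) = (0.61, 0.79) − 0.05·(-1.799676, 0.8358) = (0.6999838, 0.74821)
y = 0.74821

0.74821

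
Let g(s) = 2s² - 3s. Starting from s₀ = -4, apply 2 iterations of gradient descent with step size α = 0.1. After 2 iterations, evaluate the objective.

g′(s) = 4s - 3
Step 1: g′(-4) = -19; s₁ = -4 − 0.1·(-19) = -2.1
Step 2: g′(-2.1) = -11.4; s₂ = -2.1 − 0.1·(-11.4) = -0.96
g(-0.96) = 4.7232

4.7232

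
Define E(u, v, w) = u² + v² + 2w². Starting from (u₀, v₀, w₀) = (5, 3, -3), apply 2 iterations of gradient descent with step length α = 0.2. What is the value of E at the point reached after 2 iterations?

4.4352

∇E = (2u, 2v, 4w)
(u₁, v₁, w₁) = (5, 3, -3) − 0.2·(10, 6, -12) = (3, 1.8, -0.6)
(u₂, v₂, w₂) = (3, 1.8, -0.6) − 0.2·(6, 3.6, -2.4) = (1.8, 1.08, -0.12)
E(1.8, 1.08, -0.12) = 4.4352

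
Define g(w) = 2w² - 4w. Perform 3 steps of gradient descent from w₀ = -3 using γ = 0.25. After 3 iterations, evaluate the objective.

-2

g′(w) = 4w - 4
Step 1: g′(-3) = -16; w₁ = -3 − 0.25·(-16) = 1
Step 2: g′(1) = 0; w₂ = 1 − 0.25·0 = 1
Step 3: g′(1) = 0; w₃ = 1 − 0.25·0 = 1
g(1) = -2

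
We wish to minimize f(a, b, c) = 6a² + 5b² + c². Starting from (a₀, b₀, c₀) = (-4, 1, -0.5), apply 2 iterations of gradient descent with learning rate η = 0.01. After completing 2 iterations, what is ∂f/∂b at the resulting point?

∇f = (12a, 10b, 2c)
(a₁, b₁, c₁) = (-4, 1, -0.5) − 0.01·(-48, 10, -1) = (-3.52, 0.9, -0.49)
(a₂, b₂, c₂) = (-3.52, 0.9, -0.49) − 0.01·(-42.24, 9, -0.98) = (-3.0976, 0.81, -0.4802)
∂f/∂b at (-3.0976, 0.81, -0.4802) = 8.1

8.1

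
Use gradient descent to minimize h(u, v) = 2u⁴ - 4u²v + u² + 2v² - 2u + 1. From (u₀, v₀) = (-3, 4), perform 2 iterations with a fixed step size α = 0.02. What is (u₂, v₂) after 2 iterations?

∇h = (8u³ - 8uv + 2u - 2, -4u² + 4v)
(u₁, v₁) = (-3, 4) − 0.02·(-128, -20) = (-0.44, 4.4)
(u₂, v₂) = (-0.44, 4.4) − 0.02·(11.926528, 16.8256) = (-0.67853056, 4.063488)

(-0.67853056, 4.063488)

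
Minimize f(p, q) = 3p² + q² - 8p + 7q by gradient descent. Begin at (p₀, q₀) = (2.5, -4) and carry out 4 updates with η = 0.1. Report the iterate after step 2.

∇f = (6p - 8, 2q + 7)
Step 1: at (2.5, -4), ∇f = (7, -1) → (2.5, -4) − 0.1·(7, -1) = (1.8, -3.9)
Step 2: at (1.8, -3.9), ∇f = (2.8, -0.8) → (1.8, -3.9) − 0.1·(2.8, -0.8) = (1.52, -3.82)

(1.52, -3.82)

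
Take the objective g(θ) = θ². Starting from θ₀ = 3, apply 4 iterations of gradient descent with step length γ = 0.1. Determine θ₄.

1.2288

g′(θ) = 2θ
Step 1: g′(3) = 6; θ₁ = 3 − 0.1·6 = 2.4
Step 2: g′(2.4) = 4.8; θ₂ = 2.4 − 0.1·4.8 = 1.92
Step 3: g′(1.92) = 3.84; θ₃ = 1.92 − 0.1·3.84 = 1.536
Step 4: g′(1.536) = 3.072; θ₄ = 1.536 − 0.1·3.072 = 1.2288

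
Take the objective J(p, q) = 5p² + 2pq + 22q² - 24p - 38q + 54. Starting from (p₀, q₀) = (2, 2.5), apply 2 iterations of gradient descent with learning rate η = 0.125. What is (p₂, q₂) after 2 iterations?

(4.28125, 35.78125)

∇J = (10p + 2q - 24, 2p + 44q - 38)
Step 1: at (2, 2.5), ∇J = (1, 76) → (2, 2.5) − 0.125·(1, 76) = (1.875, -7)
Step 2: at (1.875, -7), ∇J = (-19.25, -342.25) → (1.875, -7) − 0.125·(-19.25, -342.25) = (4.28125, 35.78125)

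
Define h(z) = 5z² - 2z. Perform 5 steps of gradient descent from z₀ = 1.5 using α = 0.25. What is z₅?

-9.671875

h′(z) = 10z - 2
Step 1: h′(1.5) = 13; z₁ = 1.5 − 0.25·13 = -1.75
Step 2: h′(-1.75) = -19.5; z₂ = -1.75 − 0.25·(-19.5) = 3.125
Step 3: h′(3.125) = 29.25; z₃ = 3.125 − 0.25·29.25 = -4.1875
Step 4: h′(-4.1875) = -43.875; z₄ = -4.1875 − 0.25·(-43.875) = 6.78125
Step 5: h′(6.78125) = 65.8125; z₅ = 6.78125 − 0.25·65.8125 = -9.671875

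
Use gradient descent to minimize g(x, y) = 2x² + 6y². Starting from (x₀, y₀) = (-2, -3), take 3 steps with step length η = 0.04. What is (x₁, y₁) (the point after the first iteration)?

(-1.68, -1.56)

∇g = (4x, 12y)
Step 1: at (-2, -3), ∇g = (-8, -36) → (-2, -3) − 0.04·(-8, -36) = (-1.68, -1.56)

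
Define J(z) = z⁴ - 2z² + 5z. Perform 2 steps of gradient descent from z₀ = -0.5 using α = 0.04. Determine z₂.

J′(z) = 4z³ - 4z + 5
z₁ = -0.5 − 0.04·6.5 = -0.76
z₂ = -0.76 − 0.04·6.284096 = -1.01136384

-1.01136384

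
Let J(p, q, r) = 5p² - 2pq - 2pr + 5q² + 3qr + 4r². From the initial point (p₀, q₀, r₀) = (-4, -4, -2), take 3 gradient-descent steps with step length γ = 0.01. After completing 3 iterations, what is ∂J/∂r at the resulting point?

∇J = (10p - 2q - 2r, -2p + 10q + 3r, -2p + 3q + 8r)
(p₁, q₁, r₁) = (-4, -4, -2) − 0.01·(-28, -38, -20) = (-3.72, -3.62, -1.8)
(p₂, q₂, r₂) = (-3.72, -3.62, -1.8) − 0.01·(-26.36, -34.16, -17.82) = (-3.4564, -3.2784, -1.6218)
(p₃, q₃, r₃) = (-3.4564, -3.2784, -1.6218) − 0.01·(-24.7636, -30.7366, -15.8968) = (-3.208764, -2.971034, -1.462832)
∂J/∂r at (-3.208764, -2.971034, -1.462832) = -14.19823

-14.19823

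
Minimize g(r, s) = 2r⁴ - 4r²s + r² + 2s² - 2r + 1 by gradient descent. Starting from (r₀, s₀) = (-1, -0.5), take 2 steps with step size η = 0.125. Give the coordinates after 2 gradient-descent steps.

(0.25, 0.625)

∇g = (8r³ - 8rs + 2r - 2, -4r² + 4s)
(r₁, s₁) = (-1, -0.5) − 0.125·(-16, -6) = (1, 0.25)
(r₂, s₂) = (1, 0.25) − 0.125·(6, -3) = (0.25, 0.625)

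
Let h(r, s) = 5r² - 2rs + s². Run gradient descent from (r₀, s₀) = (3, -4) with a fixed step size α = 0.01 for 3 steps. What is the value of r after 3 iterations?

1.978112

∇h = (10r - 2s, -2r + 2s)
Step 1: at (3, -4), ∇h = (38, -14) → (3, -4) − 0.01·(38, -14) = (2.62, -3.86)
Step 2: at (2.62, -3.86), ∇h = (33.92, -12.96) → (2.62, -3.86) − 0.01·(33.92, -12.96) = (2.2808, -3.7304)
Step 3: at (2.2808, -3.7304), ∇h = (30.2688, -12.0224) → (2.2808, -3.7304) − 0.01·(30.2688, -12.0224) = (1.978112, -3.610176)
r = 1.978112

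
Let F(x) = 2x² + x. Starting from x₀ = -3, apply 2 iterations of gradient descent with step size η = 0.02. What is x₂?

F′(x) = 4x + 1
Step 1: F′(-3) = -11; x₁ = -3 − 0.02·(-11) = -2.78
Step 2: F′(-2.78) = -10.12; x₂ = -2.78 − 0.02·(-10.12) = -2.5776

-2.5776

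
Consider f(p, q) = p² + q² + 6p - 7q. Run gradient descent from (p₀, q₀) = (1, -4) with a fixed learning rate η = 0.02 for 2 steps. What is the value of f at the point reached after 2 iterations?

40.11528896

∇f = (2p + 6, 2q - 7)
(p₁, q₁) = (1, -4) − 0.02·(8, -15) = (0.84, -3.7)
(p₂, q₂) = (0.84, -3.7) − 0.02·(7.68, -14.4) = (0.6864, -3.412)
f(0.6864, -3.412) = 40.11528896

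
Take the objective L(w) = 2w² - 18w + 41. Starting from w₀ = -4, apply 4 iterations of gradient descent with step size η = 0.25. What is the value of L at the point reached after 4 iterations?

0.5

L′(w) = 4w - 18
w₁ = -4 − 0.25·(-34) = 4.5
w₂ = 4.5 − 0.25·0 = 4.5
w₃ = 4.5 − 0.25·0 = 4.5
w₄ = 4.5 − 0.25·0 = 4.5
L(4.5) = 0.5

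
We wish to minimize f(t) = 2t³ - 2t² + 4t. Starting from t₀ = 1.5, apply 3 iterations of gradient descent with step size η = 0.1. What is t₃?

-0.37706335

f′(t) = 6t² - 4t + 4
Step 1: f′(1.5) = 11.5; t₁ = 1.5 − 0.1·11.5 = 0.35
Step 2: f′(0.35) = 3.335; t₂ = 0.35 − 0.1·3.335 = 0.0165
Step 3: f′(0.0165) = 3.9356335; t₃ = 0.0165 − 0.1·3.9356335 = -0.37706335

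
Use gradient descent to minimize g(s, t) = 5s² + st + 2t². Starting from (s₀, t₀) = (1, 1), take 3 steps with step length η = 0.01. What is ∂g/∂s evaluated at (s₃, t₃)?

7.892251

∇g = (10s + t, s + 4t)
(s₁, t₁) = (1, 1) − 0.01·(11, 5) = (0.89, 0.95)
(s₂, t₂) = (0.89, 0.95) − 0.01·(9.85, 4.69) = (0.7915, 0.9031)
(s₃, t₃) = (0.7915, 0.9031) − 0.01·(8.8181, 4.4039) = (0.703319, 0.859061)
∂g/∂s at (0.703319, 0.859061) = 7.892251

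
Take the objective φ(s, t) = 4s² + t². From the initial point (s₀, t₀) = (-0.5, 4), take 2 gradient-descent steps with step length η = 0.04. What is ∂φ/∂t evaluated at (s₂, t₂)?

∇φ = (8s, 2t)
Step 1: at (-0.5, 4), ∇φ = (-4, 8) → (-0.5, 4) − 0.04·(-4, 8) = (-0.34, 3.68)
Step 2: at (-0.34, 3.68), ∇φ = (-2.72, 7.36) → (-0.34, 3.68) − 0.04·(-2.72, 7.36) = (-0.2312, 3.3856)
∂φ/∂t at (-0.2312, 3.3856) = 6.7712

6.7712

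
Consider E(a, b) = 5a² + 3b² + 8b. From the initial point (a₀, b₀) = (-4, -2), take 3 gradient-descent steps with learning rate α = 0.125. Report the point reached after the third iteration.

∇E = (10a, 6b + 8)
(a₁, b₁) = (-4, -2) − 0.125·(-40, -4) = (1, -1.5)
(a₂, b₂) = (1, -1.5) − 0.125·(10, -1) = (-0.25, -1.375)
(a₃, b₃) = (-0.25, -1.375) − 0.125·(-2.5, -0.25) = (0.0625, -1.34375)

(0.0625, -1.34375)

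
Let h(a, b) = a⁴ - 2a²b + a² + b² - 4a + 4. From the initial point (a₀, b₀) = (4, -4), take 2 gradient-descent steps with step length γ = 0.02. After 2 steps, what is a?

∇h = (4a³ - 4ab + 2a - 4, -2a² + 2b)
(a₁, b₁) = (4, -4) − 0.02·(324, -40) = (-2.48, -3.2)
(a₂, b₂) = (-2.48, -3.2) − 0.02·(-101.715968, -18.7008) = (-0.44568064, -2.825984)
a = -0.44568064

-0.44568064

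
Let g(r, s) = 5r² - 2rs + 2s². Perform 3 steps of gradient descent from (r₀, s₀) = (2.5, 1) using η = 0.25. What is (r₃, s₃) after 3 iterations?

(-9.0625, 2.75)

∇g = (10r - 2s, -2r + 4s)
Step 1: at (2.5, 1), ∇g = (23, -1) → (2.5, 1) − 0.25·(23, -1) = (-3.25, 1.25)
Step 2: at (-3.25, 1.25), ∇g = (-35, 11.5) → (-3.25, 1.25) − 0.25·(-35, 11.5) = (5.5, -1.625)
Step 3: at (5.5, -1.625), ∇g = (58.25, -17.5) → (5.5, -1.625) − 0.25·(58.25, -17.5) = (-9.0625, 2.75)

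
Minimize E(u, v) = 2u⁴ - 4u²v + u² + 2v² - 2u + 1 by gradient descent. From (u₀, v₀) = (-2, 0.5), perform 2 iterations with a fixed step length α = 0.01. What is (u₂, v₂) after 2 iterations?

(-1.19281024, 0.690576)

∇E = (8u³ - 8uv + 2u - 2, -4u² + 4v)
Step 1: at (-2, 0.5), ∇E = (-62, -14) → (-2, 0.5) − 0.01·(-62, -14) = (-1.38, 0.64)
Step 2: at (-1.38, 0.64), ∇E = (-18.718976, -5.0576) → (-1.38, 0.64) − 0.01·(-18.718976, -5.0576) = (-1.19281024, 0.690576)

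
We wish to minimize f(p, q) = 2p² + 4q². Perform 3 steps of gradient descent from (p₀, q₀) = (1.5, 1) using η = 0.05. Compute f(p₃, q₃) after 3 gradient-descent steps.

1.366272

∇f = (4p, 8q)
(p₁, q₁) = (1.5, 1) − 0.05·(6, 8) = (1.2, 0.6)
(p₂, q₂) = (1.2, 0.6) − 0.05·(4.8, 4.8) = (0.96, 0.36)
(p₃, q₃) = (0.96, 0.36) − 0.05·(3.84, 2.88) = (0.768, 0.216)
f(0.768, 0.216) = 1.366272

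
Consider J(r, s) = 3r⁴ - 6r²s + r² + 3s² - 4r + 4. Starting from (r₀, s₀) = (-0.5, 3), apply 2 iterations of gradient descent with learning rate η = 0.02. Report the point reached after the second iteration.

(-0.99521992, 2.413548)

∇J = (12r³ - 12rs + 2r - 4, -6r² + 6s)
(r₁, s₁) = (-0.5, 3) − 0.02·(11.5, 16.5) = (-0.73, 2.67)
(r₂, s₂) = (-0.73, 2.67) − 0.02·(13.260996, 12.8226) = (-0.99521992, 2.413548)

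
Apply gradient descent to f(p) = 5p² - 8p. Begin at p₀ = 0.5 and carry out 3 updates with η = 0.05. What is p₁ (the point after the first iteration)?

f′(p) = 10p - 8
Step 1: f′(0.5) = -3; p₁ = 0.5 − 0.05·(-3) = 0.65

0.65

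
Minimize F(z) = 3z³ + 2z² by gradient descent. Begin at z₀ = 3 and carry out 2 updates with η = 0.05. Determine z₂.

-2.545125

F′(z) = 9z² + 4z
z₁ = 3 − 0.05·93 = -1.65
z₂ = -1.65 − 0.05·17.9025 = -2.545125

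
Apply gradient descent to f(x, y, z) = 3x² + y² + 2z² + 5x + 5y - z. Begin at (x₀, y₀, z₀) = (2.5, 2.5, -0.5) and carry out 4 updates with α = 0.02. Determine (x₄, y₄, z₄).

∇f = (6x + 5, 2y + 5, 4z - 1)
Step 1: at (2.5, 2.5, -0.5), ∇f = (20, 10, -3) → (2.5, 2.5, -0.5) − 0.02·(20, 10, -3) = (2.1, 2.3, -0.44)
Step 2: at (2.1, 2.3, -0.44), ∇f = (17.6, 9.6, -2.76) → (2.1, 2.3, -0.44) − 0.02·(17.6, 9.6, -2.76) = (1.748, 2.108, -0.3848)
Step 3: at (1.748, 2.108, -0.3848), ∇f = (15.488, 9.216, -2.5392) → (1.748, 2.108, -0.3848) − 0.02·(15.488, 9.216, -2.5392) = (1.43824, 1.92368, -0.334016)
Step 4: at (1.43824, 1.92368, -0.334016), ∇f = (13.62944, 8.84736, -2.336064) → (1.43824, 1.92368, -0.334016) − 0.02·(13.62944, 8.84736, -2.336064) = (1.1656512, 1.7467328, -0.28729472)

(1.1656512, 1.7467328, -0.28729472)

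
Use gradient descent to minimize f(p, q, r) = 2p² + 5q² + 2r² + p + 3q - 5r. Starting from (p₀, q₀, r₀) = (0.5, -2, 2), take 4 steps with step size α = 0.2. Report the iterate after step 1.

∇f = (4p + 1, 10q + 3, 4r - 5)
(p₁, q₁, r₁) = (0.5, -2, 2) − 0.2·(3, -17, 3) = (-0.1, 1.4, 1.4)

(-0.1, 1.4, 1.4)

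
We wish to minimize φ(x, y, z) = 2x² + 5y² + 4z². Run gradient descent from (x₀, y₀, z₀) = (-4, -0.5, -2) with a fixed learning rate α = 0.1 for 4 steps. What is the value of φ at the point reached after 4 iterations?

∇φ = (4x, 10y, 8z)
Step 1: at (-4, -0.5, -2), ∇φ = (-16, -5, -16) → (-4, -0.5, -2) − 0.1·(-16, -5, -16) = (-2.4, 0, -0.4)
Step 2: at (-2.4, 0, -0.4), ∇φ = (-9.6, 0, -3.2) → (-2.4, 0, -0.4) − 0.1·(-9.6, 0, -3.2) = (-1.44, 0, -0.08)
Step 3: at (-1.44, 0, -0.08), ∇φ = (-5.76, 0, -0.64) → (-1.44, 0, -0.08) − 0.1·(-5.76, 0, -0.64) = (-0.864, 0, -0.016)
Step 4: at (-0.864, 0, -0.016), ∇φ = (-3.456, 0, -0.128) → (-0.864, 0, -0.016) − 0.1·(-3.456, 0, -0.128) = (-0.5184, 0, -0.0032)
φ(-0.5184, 0, -0.0032) = 0.53751808

0.53751808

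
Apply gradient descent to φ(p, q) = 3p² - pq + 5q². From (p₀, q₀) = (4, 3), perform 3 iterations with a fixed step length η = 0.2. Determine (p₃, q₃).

∇φ = (6p - q, -p + 10q)
(p₁, q₁) = (4, 3) − 0.2·(21, 26) = (-0.2, -2.2)
(p₂, q₂) = (-0.2, -2.2) − 0.2·(1, -21.8) = (-0.4, 2.16)
(p₃, q₃) = (-0.4, 2.16) − 0.2·(-4.56, 22) = (0.512, -2.24)

(0.512, -2.24)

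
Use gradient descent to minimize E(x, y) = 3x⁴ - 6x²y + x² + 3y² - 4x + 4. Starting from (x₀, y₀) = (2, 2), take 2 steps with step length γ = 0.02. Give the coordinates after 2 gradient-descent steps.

∇E = (12x³ - 12xy + 2x - 4, -6x² + 6y)
Step 1: at (2, 2), ∇E = (48, -12) → (2, 2) − 0.02·(48, -12) = (1.04, 2.24)
Step 2: at (1.04, 2.24), ∇E = (-16.376832, 6.9504) → (1.04, 2.24) − 0.02·(-16.376832, 6.9504) = (1.36753664, 2.100992)

(1.36753664, 2.100992)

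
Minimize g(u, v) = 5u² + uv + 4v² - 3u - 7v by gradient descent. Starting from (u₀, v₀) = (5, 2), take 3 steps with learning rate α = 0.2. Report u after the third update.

∇g = (10u + v - 3, u + 8v - 7)
(u₁, v₁) = (5, 2) − 0.2·(49, 14) = (-4.8, -0.8)
(u₂, v₂) = (-4.8, -0.8) − 0.2·(-51.8, -18.2) = (5.56, 2.84)
(u₃, v₃) = (5.56, 2.84) − 0.2·(55.44, 21.28) = (-5.528, -1.416)
u = -5.528

-5.528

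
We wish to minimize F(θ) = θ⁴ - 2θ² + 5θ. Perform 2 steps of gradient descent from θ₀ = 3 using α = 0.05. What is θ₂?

F′(θ) = 4θ³ - 4θ + 5
θ₁ = 3 − 0.05·101 = -2.05
θ₂ = -2.05 − 0.05·(-21.2605) = -0.986975

-0.986975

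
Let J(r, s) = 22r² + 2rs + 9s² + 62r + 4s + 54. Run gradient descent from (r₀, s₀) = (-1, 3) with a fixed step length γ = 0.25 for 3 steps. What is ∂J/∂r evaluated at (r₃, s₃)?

-28271

∇J = (44r + 2s + 62, 2r + 18s + 4)
(r₁, s₁) = (-1, 3) − 0.25·(24, 56) = (-7, -11)
(r₂, s₂) = (-7, -11) − 0.25·(-268, -208) = (60, 41)
(r₃, s₃) = (60, 41) − 0.25·(2784, 862) = (-636, -174.5)
∂J/∂r at (-636, -174.5) = -28271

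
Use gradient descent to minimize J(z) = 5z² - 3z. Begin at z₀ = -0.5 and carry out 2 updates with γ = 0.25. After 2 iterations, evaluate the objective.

J′(z) = 10z - 3
Step 1: J′(-0.5) = -8; z₁ = -0.5 − 0.25·(-8) = 1.5
Step 2: J′(1.5) = 12; z₂ = 1.5 − 0.25·12 = -1.5
J(-1.5) = 15.75

15.75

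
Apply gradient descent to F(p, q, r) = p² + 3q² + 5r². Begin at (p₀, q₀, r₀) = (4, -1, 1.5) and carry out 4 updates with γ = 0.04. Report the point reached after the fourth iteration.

∇F = (2p, 6q, 10r)
Step 1: at (4, -1, 1.5), ∇F = (8, -6, 15) → (4, -1, 1.5) − 0.04·(8, -6, 15) = (3.68, -0.76, 0.9)
Step 2: at (3.68, -0.76, 0.9), ∇F = (7.36, -4.56, 9) → (3.68, -0.76, 0.9) − 0.04·(7.36, -4.56, 9) = (3.3856, -0.5776, 0.54)
Step 3: at (3.3856, -0.5776, 0.54), ∇F = (6.7712, -3.4656, 5.4) → (3.3856, -0.5776, 0.54) − 0.04·(6.7712, -3.4656, 5.4) = (3.114752, -0.438976, 0.324)
Step 4: at (3.114752, -0.438976, 0.324), ∇F = (6.229504, -2.633856, 3.24) → (3.114752, -0.438976, 0.324) − 0.04·(6.229504, -2.633856, 3.24) = (2.86557184, -0.33362176, 0.1944)

(2.86557184, -0.33362176, 0.1944)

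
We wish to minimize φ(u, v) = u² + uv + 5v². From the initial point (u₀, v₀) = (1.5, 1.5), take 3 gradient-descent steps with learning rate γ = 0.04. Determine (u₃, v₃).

(1.068288, 0.223488)

∇φ = (2u + v, u + 10v)
Step 1: at (1.5, 1.5), ∇φ = (4.5, 16.5) → (1.5, 1.5) − 0.04·(4.5, 16.5) = (1.32, 0.84)
Step 2: at (1.32, 0.84), ∇φ = (3.48, 9.72) → (1.32, 0.84) − 0.04·(3.48, 9.72) = (1.1808, 0.4512)
Step 3: at (1.1808, 0.4512), ∇φ = (2.8128, 5.6928) → (1.1808, 0.4512) − 0.04·(2.8128, 5.6928) = (1.068288, 0.223488)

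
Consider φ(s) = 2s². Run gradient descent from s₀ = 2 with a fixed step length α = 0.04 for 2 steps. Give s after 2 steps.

1.4112

φ′(s) = 4s
Step 1: φ′(2) = 8; s₁ = 2 − 0.04·8 = 1.68
Step 2: φ′(1.68) = 6.72; s₂ = 1.68 − 0.04·6.72 = 1.4112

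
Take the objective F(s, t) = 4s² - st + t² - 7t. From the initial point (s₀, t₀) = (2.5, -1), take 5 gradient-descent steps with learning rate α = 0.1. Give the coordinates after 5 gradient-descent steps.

∇F = (8s - t, -s + 2t - 7)
(s₁, t₁) = (2.5, -1) − 0.1·(21, -11.5) = (0.4, 0.15)
(s₂, t₂) = (0.4, 0.15) − 0.1·(3.05, -7.1) = (0.095, 0.86)
(s₃, t₃) = (0.095, 0.86) − 0.1·(-0.1, -5.375) = (0.105, 1.3975)
(s₄, t₄) = (0.105, 1.3975) − 0.1·(-0.5575, -4.31) = (0.16075, 1.8285)
(s₅, t₅) = (0.16075, 1.8285) − 0.1·(-0.5425, -3.50375) = (0.215, 2.178875)

(0.215, 2.178875)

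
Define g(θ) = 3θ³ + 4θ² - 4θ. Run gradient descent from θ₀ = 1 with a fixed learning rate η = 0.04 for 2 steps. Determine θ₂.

g′(θ) = 9θ² + 8θ - 4
θ₁ = 1 − 0.04·13 = 0.48
θ₂ = 0.48 − 0.04·1.9136 = 0.403456

0.403456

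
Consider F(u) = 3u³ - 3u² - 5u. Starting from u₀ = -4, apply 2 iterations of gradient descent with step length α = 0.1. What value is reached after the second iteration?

F′(u) = 9u² - 6u - 5
Step 1: F′(-4) = 163; u₁ = -4 − 0.1·163 = -20.3
Step 2: F′(-20.3) = 3825.61; u₂ = -20.3 − 0.1·3825.61 = -402.861

-402.861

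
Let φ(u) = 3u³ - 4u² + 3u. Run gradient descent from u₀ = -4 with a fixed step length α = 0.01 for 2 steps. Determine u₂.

φ′(u) = 9u² - 8u + 3
Step 1: φ′(-4) = 179; u₁ = -4 − 0.01·179 = -5.79
Step 2: φ′(-5.79) = 351.0369; u₂ = -5.79 − 0.01·351.0369 = -9.300369

-9.300369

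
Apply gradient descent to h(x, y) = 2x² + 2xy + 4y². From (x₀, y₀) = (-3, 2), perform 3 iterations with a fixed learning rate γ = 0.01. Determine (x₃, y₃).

∇h = (4x + 2y, 2x + 8y)
(x₁, y₁) = (-3, 2) − 0.01·(-8, 10) = (-2.92, 1.9)
(x₂, y₂) = (-2.92, 1.9) − 0.01·(-7.88, 9.36) = (-2.8412, 1.8064)
(x₃, y₃) = (-2.8412, 1.8064) − 0.01·(-7.752, 8.7688) = (-2.76368, 1.718712)

(-2.76368, 1.718712)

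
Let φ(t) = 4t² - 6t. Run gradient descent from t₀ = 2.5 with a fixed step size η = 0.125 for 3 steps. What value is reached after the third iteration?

0.75

φ′(t) = 8t - 6
t₁ = 2.5 − 0.125·14 = 0.75
t₂ = 0.75 − 0.125·0 = 0.75
t₃ = 0.75 − 0.125·0 = 0.75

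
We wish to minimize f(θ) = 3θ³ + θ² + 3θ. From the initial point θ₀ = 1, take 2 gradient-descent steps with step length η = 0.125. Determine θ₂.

f′(θ) = 9θ² + 2θ + 3
Step 1: f′(1) = 14; θ₁ = 1 − 0.125·14 = -0.75
Step 2: f′(-0.75) = 6.5625; θ₂ = -0.75 − 0.125·6.5625 = -1.5703125

-1.5703125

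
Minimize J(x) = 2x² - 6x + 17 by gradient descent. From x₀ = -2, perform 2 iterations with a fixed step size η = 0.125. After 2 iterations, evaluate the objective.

J′(x) = 4x - 6
Step 1: J′(-2) = -14; x₁ = -2 − 0.125·(-14) = -0.25
Step 2: J′(-0.25) = -7; x₂ = -0.25 − 0.125·(-7) = 0.625
J(0.625) = 14.03125

14.03125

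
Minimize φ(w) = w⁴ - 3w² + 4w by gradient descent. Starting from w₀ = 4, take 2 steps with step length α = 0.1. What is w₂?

2980.0544

φ′(w) = 4w³ - 6w + 4
Step 1: φ′(4) = 236; w₁ = 4 − 0.1·236 = -19.6
Step 2: φ′(-19.6) = -29996.544; w₂ = -19.6 − 0.1·(-29996.544) = 2980.0544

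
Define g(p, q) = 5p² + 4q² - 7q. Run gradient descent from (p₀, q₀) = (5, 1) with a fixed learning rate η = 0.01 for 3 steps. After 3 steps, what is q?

0.972336

∇g = (10p, 8q - 7)
Step 1: at (5, 1), ∇g = (50, 1) → (5, 1) − 0.01·(50, 1) = (4.5, 0.99)
Step 2: at (4.5, 0.99), ∇g = (45, 0.92) → (4.5, 0.99) − 0.01·(45, 0.92) = (4.05, 0.9808)
Step 3: at (4.05, 0.9808), ∇g = (40.5, 0.8464) → (4.05, 0.9808) − 0.01·(40.5, 0.8464) = (3.645, 0.972336)
q = 0.972336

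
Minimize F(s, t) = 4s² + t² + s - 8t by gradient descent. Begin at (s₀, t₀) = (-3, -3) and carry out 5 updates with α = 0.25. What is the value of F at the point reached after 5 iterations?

∇F = (8s + 1, 2t - 8)
(s₁, t₁) = (-3, -3) − 0.25·(-23, -14) = (2.75, 0.5)
(s₂, t₂) = (2.75, 0.5) − 0.25·(23, -7) = (-3, 2.25)
(s₃, t₃) = (-3, 2.25) − 0.25·(-23, -3.5) = (2.75, 3.125)
(s₄, t₄) = (2.75, 3.125) − 0.25·(23, -1.75) = (-3, 3.5625)
(s₅, t₅) = (-3, 3.5625) − 0.25·(-23, -0.875) = (2.75, 3.78125)
F(2.75, 3.78125) = 17.0478515625

17.0478515625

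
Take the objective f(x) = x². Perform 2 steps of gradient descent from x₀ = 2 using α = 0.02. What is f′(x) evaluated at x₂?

f′(x) = 2x
Step 1: f′(2) = 4; x₁ = 2 − 0.02·4 = 1.92
Step 2: f′(1.92) = 3.84; x₂ = 1.92 − 0.02·3.84 = 1.8432
f′(x) at (1.8432) = 3.6864

3.6864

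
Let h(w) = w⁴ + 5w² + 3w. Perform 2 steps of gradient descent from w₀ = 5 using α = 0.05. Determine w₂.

2312.516925

h′(w) = 4w³ + 10w + 3
Step 1: h′(5) = 553; w₁ = 5 − 0.05·553 = -22.65
Step 2: h′(-22.65) = -46703.3385; w₂ = -22.65 − 0.05·(-46703.3385) = 2312.516925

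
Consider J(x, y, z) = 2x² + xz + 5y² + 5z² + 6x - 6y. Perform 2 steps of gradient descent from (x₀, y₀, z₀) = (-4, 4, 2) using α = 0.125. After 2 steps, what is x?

-2.25

∇J = (4x + z + 6, 10y - 6, x + 10z)
(x₁, y₁, z₁) = (-4, 4, 2) − 0.125·(-8, 34, 16) = (-3, -0.25, 0)
(x₂, y₂, z₂) = (-3, -0.25, 0) − 0.125·(-6, -8.5, -3) = (-2.25, 0.8125, 0.375)
x = -2.25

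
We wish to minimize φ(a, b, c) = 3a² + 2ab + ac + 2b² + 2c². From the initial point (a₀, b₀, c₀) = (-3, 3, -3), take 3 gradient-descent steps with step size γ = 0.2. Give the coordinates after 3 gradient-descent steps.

(0, 0.36, 0.144)

∇φ = (6a + 2b + c, 2a + 4b, a + 4c)
Step 1: at (-3, 3, -3), ∇φ = (-15, 6, -15) → (-3, 3, -3) − 0.2·(-15, 6, -15) = (0, 1.8, 0)
Step 2: at (0, 1.8, 0), ∇φ = (3.6, 7.2, 0) → (0, 1.8, 0) − 0.2·(3.6, 7.2, 0) = (-0.72, 0.36, 0)
Step 3: at (-0.72, 0.36, 0), ∇φ = (-3.6, 0, -0.72) → (-0.72, 0.36, 0) − 0.2·(-3.6, 0, -0.72) = (0, 0.36, 0.144)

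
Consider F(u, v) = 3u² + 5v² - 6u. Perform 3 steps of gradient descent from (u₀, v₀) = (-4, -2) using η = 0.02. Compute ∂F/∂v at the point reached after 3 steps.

∇F = (6u - 6, 10v)
(u₁, v₁) = (-4, -2) − 0.02·(-30, -20) = (-3.4, -1.6)
(u₂, v₂) = (-3.4, -1.6) − 0.02·(-26.4, -16) = (-2.872, -1.28)
(u₃, v₃) = (-2.872, -1.28) − 0.02·(-23.232, -12.8) = (-2.40736, -1.024)
∂F/∂v at (-2.40736, -1.024) = -10.24

-10.24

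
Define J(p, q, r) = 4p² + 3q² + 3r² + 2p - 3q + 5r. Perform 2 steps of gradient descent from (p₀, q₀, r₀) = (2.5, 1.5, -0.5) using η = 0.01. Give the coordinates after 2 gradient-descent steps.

∇J = (8p + 2, 6q - 3, 6r + 5)
(p₁, q₁, r₁) = (2.5, 1.5, -0.5) − 0.01·(22, 6, 2) = (2.28, 1.44, -0.52)
(p₂, q₂, r₂) = (2.28, 1.44, -0.52) − 0.01·(20.24, 5.64, 1.88) = (2.0776, 1.3836, -0.5388)

(2.0776, 1.3836, -0.5388)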